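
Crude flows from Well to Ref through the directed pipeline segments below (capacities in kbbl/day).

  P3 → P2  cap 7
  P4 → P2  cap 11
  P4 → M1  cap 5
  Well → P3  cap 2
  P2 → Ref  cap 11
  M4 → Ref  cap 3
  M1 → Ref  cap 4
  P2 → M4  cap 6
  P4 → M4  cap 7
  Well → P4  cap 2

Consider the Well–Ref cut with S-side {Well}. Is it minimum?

Given cut capacity: 2 + 2 = 4.
Augment Well→P3→P2→Ref: bottleneck 2, flow now 2.
Augment Well→P4→P2→Ref: bottleneck 2, flow now 4.
No augmenting path remains; maximum flow = 4.
Cut capacity 4 equals the max flow, so it is a minimum cut.

Yes — it is a minimum cut (capacity 4).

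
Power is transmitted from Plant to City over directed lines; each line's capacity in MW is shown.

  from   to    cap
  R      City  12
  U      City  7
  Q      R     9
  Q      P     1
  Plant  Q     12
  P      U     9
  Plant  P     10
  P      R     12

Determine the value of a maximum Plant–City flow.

19

Augment Plant→P→R→City: bottleneck 10, flow now 10.
Augment Plant→Q→R→City: bottleneck 2, flow now 12.
Augment Plant→Q→P→U→City: bottleneck 1, flow now 13.
Augment Plant→Q→R→P→U→City: bottleneck 6, flow now 19. (uses reverse residual edge)
No augmenting path remains; maximum flow = 19.
In the residual graph, reachable from Plant: {Plant, P, Q, R, U}.
Min-cut edges: R→City (12), U→City (7); capacity 12 + 7 = 19.
This cut is saturated, so no flow can exceed 19.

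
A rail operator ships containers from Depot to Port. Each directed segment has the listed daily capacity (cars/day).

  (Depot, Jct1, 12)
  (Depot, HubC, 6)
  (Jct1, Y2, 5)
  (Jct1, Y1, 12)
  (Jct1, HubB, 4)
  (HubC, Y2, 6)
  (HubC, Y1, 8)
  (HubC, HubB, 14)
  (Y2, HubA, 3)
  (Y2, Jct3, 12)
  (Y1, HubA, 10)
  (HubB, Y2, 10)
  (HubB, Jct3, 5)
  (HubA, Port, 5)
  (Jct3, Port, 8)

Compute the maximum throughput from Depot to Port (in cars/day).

Augment Depot→Jct1→Y2→HubA→Port: bottleneck 3, flow now 3.
Augment Depot→Jct1→Y2→Jct3→Port: bottleneck 2, flow now 5.
Augment Depot→Jct1→Y1→HubA→Port: bottleneck 2, flow now 7.
Augment Depot→Jct1→HubB→Jct3→Port: bottleneck 4, flow now 11.
Augment Depot→HubC→Y2→Jct3→Port: bottleneck 2, flow now 13.
No augmenting path remains; maximum flow = 13.
In the residual graph, reachable from Depot: {Depot, Jct1, HubC, Y2, Y1, HubB, HubA, Jct3}.
Min-cut edges: HubA→Port (5), Jct3→Port (8); capacity 5 + 8 = 13.
This cut is saturated, so no flow can exceed 13.

13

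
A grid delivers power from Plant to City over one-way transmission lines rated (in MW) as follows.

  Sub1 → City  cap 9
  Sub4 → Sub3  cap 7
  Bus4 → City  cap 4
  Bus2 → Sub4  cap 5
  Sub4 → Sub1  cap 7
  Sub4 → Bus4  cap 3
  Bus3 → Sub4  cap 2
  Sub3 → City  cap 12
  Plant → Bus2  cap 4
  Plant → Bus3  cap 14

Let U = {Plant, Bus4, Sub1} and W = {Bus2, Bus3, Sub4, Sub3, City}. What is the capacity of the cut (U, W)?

31

Edges leaving {Plant, Bus4, Sub1}: Plant→Bus2 (4), Plant→Bus3 (14), Bus4→City (4), Sub1→City (9).
Cut capacity = 4 + 14 + 4 + 9 = 31.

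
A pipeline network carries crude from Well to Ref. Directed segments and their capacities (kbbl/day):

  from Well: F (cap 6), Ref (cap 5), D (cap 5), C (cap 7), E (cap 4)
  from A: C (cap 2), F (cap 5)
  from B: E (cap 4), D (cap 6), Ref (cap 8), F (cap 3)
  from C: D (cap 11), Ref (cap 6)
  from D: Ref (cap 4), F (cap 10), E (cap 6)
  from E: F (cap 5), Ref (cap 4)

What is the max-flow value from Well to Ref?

Augment Well→Ref: bottleneck 5, flow now 5.
Augment Well→C→Ref: bottleneck 6, flow now 11.
Augment Well→D→Ref: bottleneck 4, flow now 15.
Augment Well→E→Ref: bottleneck 4, flow now 19.
No augmenting path remains; maximum flow = 19.
In the residual graph, reachable from Well: {Well, C, D, E, F}.
Min-cut edges: Well→Ref (5), C→Ref (6), D→Ref (4), E→Ref (4); capacity 5 + 6 + 4 + 4 = 19.
This cut is saturated, so no flow can exceed 19.

19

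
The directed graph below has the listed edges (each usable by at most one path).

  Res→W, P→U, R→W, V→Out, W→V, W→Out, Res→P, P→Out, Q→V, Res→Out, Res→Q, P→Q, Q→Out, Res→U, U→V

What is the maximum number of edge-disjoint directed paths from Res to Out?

5

Assign every edge capacity 1; by Menger, the answer equals the max flow.
Path Res→Out (+1); total 1.
Path Res→P→Out (+1); total 2.
Path Res→Q→Out (+1); total 3.
Path Res→W→Out (+1); total 4.
Path Res→U→V→Out (+1); total 5.
No residual Res→Out path; max flow = 5.
Certifying cut of size 5: {Res→Out, Res→P, Res→Q, Res→U, Res→W}.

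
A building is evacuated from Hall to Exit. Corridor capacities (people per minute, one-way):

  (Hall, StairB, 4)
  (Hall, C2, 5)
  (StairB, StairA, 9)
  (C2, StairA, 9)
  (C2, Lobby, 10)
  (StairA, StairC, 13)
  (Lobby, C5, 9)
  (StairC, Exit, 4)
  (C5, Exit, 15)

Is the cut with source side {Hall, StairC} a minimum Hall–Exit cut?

Given cut capacity: 4 + 5 + 4 = 13.
Augment Hall→StairB→StairA→StairC→Exit: bottleneck 4, flow now 4.
Augment Hall→C2→Lobby→C5→Exit: bottleneck 5, flow now 9.
No augmenting path remains; maximum flow = 9.
In the residual graph, reachable from Hall: {Hall}.
Min-cut edges: Hall→StairB (4), Hall→C2 (5); capacity 4 + 5 = 9.
Cut capacity 13 exceeds the max flow 9, so it is not minimum.

No — its capacity is 13, but the minimum cut has capacity 9.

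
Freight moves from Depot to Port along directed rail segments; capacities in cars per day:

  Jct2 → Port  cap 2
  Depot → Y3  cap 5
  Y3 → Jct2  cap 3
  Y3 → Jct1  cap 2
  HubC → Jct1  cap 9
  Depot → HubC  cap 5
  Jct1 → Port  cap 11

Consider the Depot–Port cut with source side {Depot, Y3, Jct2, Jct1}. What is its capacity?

18

Edges leaving {Depot, Y3, Jct2, Jct1}: Depot→HubC (5), Jct2→Port (2), Jct1→Port (11).
Cut capacity = 5 + 2 + 11 = 18.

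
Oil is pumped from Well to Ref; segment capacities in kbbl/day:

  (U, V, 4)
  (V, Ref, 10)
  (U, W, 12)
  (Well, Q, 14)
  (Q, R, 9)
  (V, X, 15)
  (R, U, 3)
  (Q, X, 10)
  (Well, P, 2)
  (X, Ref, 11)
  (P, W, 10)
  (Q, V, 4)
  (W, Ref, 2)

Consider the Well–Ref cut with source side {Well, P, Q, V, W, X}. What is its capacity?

Edges leaving {Well, P, Q, V, W, X}: Q→R (9), V→Ref (10), W→Ref (2), X→Ref (11).
Cut capacity = 9 + 10 + 2 + 11 = 32.

32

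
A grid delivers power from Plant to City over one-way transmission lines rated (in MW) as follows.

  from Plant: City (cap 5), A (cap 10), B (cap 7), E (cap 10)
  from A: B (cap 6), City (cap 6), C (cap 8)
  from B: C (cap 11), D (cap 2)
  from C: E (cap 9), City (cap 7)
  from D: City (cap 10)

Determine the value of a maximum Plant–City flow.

20

Augment Plant→City: bottleneck 5, flow now 5.
Augment Plant→A→City: bottleneck 6, flow now 11.
Augment Plant→A→C→City: bottleneck 4, flow now 15.
Augment Plant→B→C→City: bottleneck 3, flow now 18.
Augment Plant→B→D→City: bottleneck 2, flow now 20.
No augmenting path remains; maximum flow = 20.
In the residual graph, reachable from Plant: {Plant, A, B, C, E}.
Min-cut edges: Plant→City (5), A→City (6), B→D (2), C→City (7); capacity 5 + 6 + 2 + 7 = 20.
This cut is saturated, so no flow can exceed 20.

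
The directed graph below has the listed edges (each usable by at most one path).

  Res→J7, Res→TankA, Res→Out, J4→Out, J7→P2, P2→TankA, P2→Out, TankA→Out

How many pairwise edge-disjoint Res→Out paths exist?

3

Assign every edge capacity 1; by Menger, the answer equals the max flow.
Path Res→Out (+1); total 1.
Path Res→TankA→Out (+1); total 2.
Path Res→J7→P2→Out (+1); total 3.
No residual Res→Out path; max flow = 3.
Certifying cut of size 3: {Res→J7, Res→Out, Res→TankA}.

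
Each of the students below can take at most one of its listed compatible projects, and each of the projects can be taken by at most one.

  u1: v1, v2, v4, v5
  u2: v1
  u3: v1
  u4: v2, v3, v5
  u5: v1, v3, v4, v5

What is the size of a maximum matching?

Unit-capacity flow: source→left, listed edges, right→sink; max matching = max flow.
Augmenting path u1→v1 (+1); matched 1.
Augmenting path u4→v2 (+1); matched 2.
Augmenting path u5→v3 (+1); matched 3.
Augmenting path u2→v1→u1→v4 (+1); matched 4.
No augmenting path remains; maximum matching = 4.
König certificate: {u1, u4, u5, v1} is a vertex cover of size 4 (every listed pair touches it), so no matching can be larger.

4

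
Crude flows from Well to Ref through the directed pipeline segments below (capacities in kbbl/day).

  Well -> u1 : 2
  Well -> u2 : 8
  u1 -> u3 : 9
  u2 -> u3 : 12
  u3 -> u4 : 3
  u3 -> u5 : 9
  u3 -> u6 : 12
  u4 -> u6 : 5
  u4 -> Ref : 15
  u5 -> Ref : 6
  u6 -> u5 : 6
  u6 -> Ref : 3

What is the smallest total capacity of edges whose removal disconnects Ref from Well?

10

Augment Well→u1→u3→u4→Ref: bottleneck 2, flow now 2.
Augment Well→u2→u3→u4→Ref: bottleneck 1, flow now 3.
Augment Well→u2→u3→u5→Ref: bottleneck 6, flow now 9.
Augment Well→u2→u3→u6→Ref: bottleneck 1, flow now 10.
No augmenting path remains; maximum flow = 10.
By max-flow min-cut, the minimum cut capacity equals the max flow.
In the residual graph, reachable from Well: {Well}.
Min-cut edges: Well→u1 (2), Well→u2 (8); capacity 2 + 8 = 10.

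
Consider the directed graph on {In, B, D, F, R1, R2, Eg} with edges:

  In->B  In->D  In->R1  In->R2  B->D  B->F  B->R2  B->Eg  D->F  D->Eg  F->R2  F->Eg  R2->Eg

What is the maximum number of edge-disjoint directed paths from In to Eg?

3

Assign every edge capacity 1; by Menger, the answer equals the max flow.
Path In→B→Eg (+1); total 1.
Path In→D→Eg (+1); total 2.
Path In→R2→Eg (+1); total 3.
No residual In→Eg path; max flow = 3.
Certifying cut of size 3: {In→B, In→D, In→R2}.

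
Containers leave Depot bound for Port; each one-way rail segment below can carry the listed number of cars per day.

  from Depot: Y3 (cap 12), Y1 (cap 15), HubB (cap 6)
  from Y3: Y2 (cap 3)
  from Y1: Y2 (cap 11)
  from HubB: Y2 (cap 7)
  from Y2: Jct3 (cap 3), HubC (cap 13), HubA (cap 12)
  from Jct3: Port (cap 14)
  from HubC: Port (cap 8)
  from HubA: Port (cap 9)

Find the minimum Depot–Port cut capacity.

20

Augment Depot→Y3→Y2→Jct3→Port: bottleneck 3, flow now 3.
Augment Depot→Y1→Y2→HubC→Port: bottleneck 8, flow now 11.
Augment Depot→Y1→Y2→HubA→Port: bottleneck 3, flow now 14.
Augment Depot→HubB→Y2→HubA→Port: bottleneck 6, flow now 20.
No augmenting path remains; maximum flow = 20.
By max-flow min-cut, the minimum cut capacity equals the max flow.
In the residual graph, reachable from Depot: {Depot, Y3, Y1}.
Min-cut edges: Depot→HubB (6), Y3→Y2 (3), Y1→Y2 (11); capacity 6 + 3 + 11 = 20.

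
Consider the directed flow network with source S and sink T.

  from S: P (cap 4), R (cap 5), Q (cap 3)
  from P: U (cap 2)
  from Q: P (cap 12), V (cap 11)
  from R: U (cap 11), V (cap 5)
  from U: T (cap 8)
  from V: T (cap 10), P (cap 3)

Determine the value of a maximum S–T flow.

Augment S→P→U→T: bottleneck 2, flow now 2.
Augment S→Q→V→T: bottleneck 3, flow now 5.
Augment S→R→U→T: bottleneck 5, flow now 10.
No augmenting path remains; maximum flow = 10.
In the residual graph, reachable from S: {S, P}.
Min-cut edges: S→Q (3), S→R (5), P→U (2); capacity 3 + 5 + 2 = 10.
This cut is saturated, so no flow can exceed 10.

10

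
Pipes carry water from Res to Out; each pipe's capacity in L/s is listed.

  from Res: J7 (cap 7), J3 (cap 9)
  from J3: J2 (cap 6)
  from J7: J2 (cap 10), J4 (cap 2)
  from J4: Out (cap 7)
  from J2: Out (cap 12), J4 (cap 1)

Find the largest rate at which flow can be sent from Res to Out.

Augment Res→J3→J2→Out: bottleneck 6, flow now 6.
Augment Res→J7→J4→Out: bottleneck 2, flow now 8.
Augment Res→J7→J2→Out: bottleneck 5, flow now 13.
No augmenting path remains; maximum flow = 13.
In the residual graph, reachable from Res: {Res, J3}.
Min-cut edges: Res→J7 (7), J3→J2 (6); capacity 7 + 6 = 13.
This cut is saturated, so no flow can exceed 13.

13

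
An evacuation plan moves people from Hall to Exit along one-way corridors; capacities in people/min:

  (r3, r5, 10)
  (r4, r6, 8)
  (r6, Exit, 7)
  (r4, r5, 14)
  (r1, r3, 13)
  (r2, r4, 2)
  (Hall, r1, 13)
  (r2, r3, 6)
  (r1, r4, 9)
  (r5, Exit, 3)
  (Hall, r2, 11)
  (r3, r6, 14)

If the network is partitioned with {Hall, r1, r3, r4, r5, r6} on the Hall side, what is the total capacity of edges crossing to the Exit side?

Edges leaving {Hall, r1, r3, r4, r5, r6}: Hall→r2 (11), r5→Exit (3), r6→Exit (7).
Cut capacity = 11 + 3 + 7 = 21.

21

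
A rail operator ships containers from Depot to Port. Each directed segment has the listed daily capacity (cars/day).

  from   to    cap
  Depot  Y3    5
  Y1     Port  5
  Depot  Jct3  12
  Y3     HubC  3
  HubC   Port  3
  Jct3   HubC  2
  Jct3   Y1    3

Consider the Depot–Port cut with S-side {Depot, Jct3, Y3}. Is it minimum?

Given cut capacity: 2 + 3 + 3 = 8.
Augment Depot→Jct3→HubC→Port: bottleneck 2, flow now 2.
Augment Depot→Jct3→Y1→Port: bottleneck 3, flow now 5.
Augment Depot→Y3→HubC→Port: bottleneck 1, flow now 6.
No augmenting path remains; maximum flow = 6.
In the residual graph, reachable from Depot: {Depot, Jct3, Y3, HubC}.
Min-cut edges: Jct3→Y1 (3), HubC→Port (3); capacity 3 + 3 = 6.
Cut capacity 8 exceeds the max flow 6, so it is not minimum.

No — its capacity is 8, but the minimum cut has capacity 6.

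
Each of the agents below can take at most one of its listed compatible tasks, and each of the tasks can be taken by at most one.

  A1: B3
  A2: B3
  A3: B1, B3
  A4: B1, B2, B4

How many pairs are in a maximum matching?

Unit-capacity flow: source→left, listed edges, right→sink; max matching = max flow.
Augmenting path A1→B3 (+1); matched 1.
Augmenting path A3→B1 (+1); matched 2.
Augmenting path A4→B2 (+1); matched 3.
No augmenting path remains; maximum matching = 3.
König certificate: {A3, A4, B3} is a vertex cover of size 3 (every listed pair touches it), so no matching can be larger.

3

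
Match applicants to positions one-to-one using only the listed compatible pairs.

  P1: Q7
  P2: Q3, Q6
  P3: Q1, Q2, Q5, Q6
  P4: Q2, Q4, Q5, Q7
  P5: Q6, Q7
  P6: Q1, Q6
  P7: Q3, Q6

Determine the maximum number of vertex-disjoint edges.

Unit-capacity flow: source→left, listed edges, right→sink; max matching = max flow.
Augmenting path P1→Q7 (+1); matched 1.
Augmenting path P2→Q3 (+1); matched 2.
Augmenting path P3→Q1 (+1); matched 3.
Augmenting path P4→Q2 (+1); matched 4.
Augmenting path P5→Q6 (+1); matched 5.
Augmenting path P6→Q1→P3→Q5 (+1); matched 6.
No augmenting path remains; maximum matching = 6.
König certificate: {P3, P4, P6, Q3, Q6, Q7} is a vertex cover of size 6 (every listed pair touches it), so no matching can be larger.

6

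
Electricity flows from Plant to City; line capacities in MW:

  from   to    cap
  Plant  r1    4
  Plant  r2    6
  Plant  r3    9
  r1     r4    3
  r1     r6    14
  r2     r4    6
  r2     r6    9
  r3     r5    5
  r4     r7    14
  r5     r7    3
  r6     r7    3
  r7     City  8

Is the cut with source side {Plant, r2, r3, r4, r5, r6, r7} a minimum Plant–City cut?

Given cut capacity: 4 + 8 = 12.
Augment Plant→r1→r4→r7→City: bottleneck 3, flow now 3.
Augment Plant→r1→r6→r7→City: bottleneck 1, flow now 4.
Augment Plant→r2→r4→r7→City: bottleneck 4, flow now 8.
No augmenting path remains; maximum flow = 8.
In the residual graph, reachable from Plant: {Plant, r1, r2, r3, r4, r5, r6, r7}.
Min-cut edges: r7→City (8); capacity 8 = 8.
Cut capacity 12 exceeds the max flow 8, so it is not minimum.

No — its capacity is 12, but the minimum cut has capacity 8.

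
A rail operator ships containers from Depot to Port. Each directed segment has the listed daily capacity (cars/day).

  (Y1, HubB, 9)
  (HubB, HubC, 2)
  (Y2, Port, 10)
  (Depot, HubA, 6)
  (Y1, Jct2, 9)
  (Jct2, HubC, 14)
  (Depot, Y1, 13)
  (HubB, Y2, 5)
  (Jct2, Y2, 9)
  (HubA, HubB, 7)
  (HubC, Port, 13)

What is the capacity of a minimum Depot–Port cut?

16

Augment Depot→HubA→HubB→Y2→Port: bottleneck 5, flow now 5.
Augment Depot→HubA→HubB→HubC→Port: bottleneck 1, flow now 6.
Augment Depot→Y1→Jct2→Y2→Port: bottleneck 5, flow now 11.
Augment Depot→Y1→Jct2→HubC→Port: bottleneck 4, flow now 15.
Augment Depot→Y1→HubB→HubC→Port: bottleneck 1, flow now 16.
No augmenting path remains; maximum flow = 16.
By max-flow min-cut, the minimum cut capacity equals the max flow.
In the residual graph, reachable from Depot: {Depot, HubA, Y1, HubB}.
Min-cut edges: Y1→Jct2 (9), HubB→Y2 (5), HubB→HubC (2); capacity 9 + 5 + 2 = 16.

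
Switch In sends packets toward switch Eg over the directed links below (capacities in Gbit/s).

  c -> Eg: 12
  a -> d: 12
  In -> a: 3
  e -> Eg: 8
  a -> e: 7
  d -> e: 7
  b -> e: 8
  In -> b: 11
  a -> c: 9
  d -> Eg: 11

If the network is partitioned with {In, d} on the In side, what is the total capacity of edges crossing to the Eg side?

Edges leaving {In, d}: In→a (3), In→b (11), d→e (7), d→Eg (11).
Cut capacity = 3 + 11 + 7 + 11 = 32.

32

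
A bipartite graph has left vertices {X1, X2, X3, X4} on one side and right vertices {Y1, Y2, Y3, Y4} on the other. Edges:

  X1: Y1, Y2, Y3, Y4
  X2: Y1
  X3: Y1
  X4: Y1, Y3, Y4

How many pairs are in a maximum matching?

3

Unit-capacity flow: source→left, listed edges, right→sink; max matching = max flow.
Augmenting path X1→Y1 (+1); matched 1.
Augmenting path X4→Y3 (+1); matched 2.
Augmenting path X2→Y1→X1→Y2 (+1); matched 3.
No augmenting path remains; maximum matching = 3.
König certificate: {X1, X4, Y1} is a vertex cover of size 3 (every listed pair touches it), so no matching can be larger.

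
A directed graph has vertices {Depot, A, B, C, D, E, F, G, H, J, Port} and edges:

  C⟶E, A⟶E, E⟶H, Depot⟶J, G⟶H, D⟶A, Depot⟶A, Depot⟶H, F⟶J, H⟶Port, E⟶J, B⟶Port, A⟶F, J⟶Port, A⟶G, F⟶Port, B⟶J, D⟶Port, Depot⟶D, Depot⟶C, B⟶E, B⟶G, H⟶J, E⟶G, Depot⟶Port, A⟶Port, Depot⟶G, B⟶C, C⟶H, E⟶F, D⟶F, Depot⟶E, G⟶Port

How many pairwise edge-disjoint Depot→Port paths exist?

Assign every edge capacity 1; by Menger, the answer equals the max flow.
Path Depot→Port (+1); total 1.
Path Depot→A→Port (+1); total 2.
Path Depot→D→Port (+1); total 3.
Path Depot→G→Port (+1); total 4.
Path Depot→H→Port (+1); total 5.
Path Depot→J→Port (+1); total 6.
Path Depot→E→F→Port (+1); total 7.
No residual Depot→Port path; max flow = 7.
Certifying cut of size 7: {Depot→A, Depot→D, Depot→Port, E→F, G→Port, H→Port, J→Port}.

7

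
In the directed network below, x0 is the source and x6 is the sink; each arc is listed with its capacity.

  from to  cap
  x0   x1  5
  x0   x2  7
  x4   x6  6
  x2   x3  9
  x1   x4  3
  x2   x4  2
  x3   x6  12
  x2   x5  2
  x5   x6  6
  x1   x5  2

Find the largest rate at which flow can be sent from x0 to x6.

Augment x0→x1→x4→x6: bottleneck 3, flow now 3.
Augment x0→x1→x5→x6: bottleneck 2, flow now 5.
Augment x0→x2→x3→x6: bottleneck 7, flow now 12.
No augmenting path remains; maximum flow = 12.
In the residual graph, reachable from x0: {x0}.
Min-cut edges: x0→x1 (5), x0→x2 (7); capacity 5 + 7 = 12.
This cut is saturated, so no flow can exceed 12.

12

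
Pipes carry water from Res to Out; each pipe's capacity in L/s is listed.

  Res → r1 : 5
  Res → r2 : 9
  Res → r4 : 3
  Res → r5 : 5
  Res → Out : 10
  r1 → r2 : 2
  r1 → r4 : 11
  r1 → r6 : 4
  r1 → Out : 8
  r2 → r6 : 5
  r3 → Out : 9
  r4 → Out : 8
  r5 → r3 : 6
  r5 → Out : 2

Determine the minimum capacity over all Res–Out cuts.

23

Augment Res→Out: bottleneck 10, flow now 10.
Augment Res→r1→Out: bottleneck 5, flow now 15.
Augment Res→r4→Out: bottleneck 3, flow now 18.
Augment Res→r5→Out: bottleneck 2, flow now 20.
Augment Res→r5→r3→Out: bottleneck 3, flow now 23.
No augmenting path remains; maximum flow = 23.
By max-flow min-cut, the minimum cut capacity equals the max flow.
In the residual graph, reachable from Res: {Res, r2, r6}.
Min-cut edges: Res→r1 (5), Res→r4 (3), Res→r5 (5), Res→Out (10); capacity 5 + 3 + 5 + 10 = 23.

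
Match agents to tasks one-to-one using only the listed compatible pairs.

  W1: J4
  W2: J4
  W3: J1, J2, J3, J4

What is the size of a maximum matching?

Unit-capacity flow: source→left, listed edges, right→sink; max matching = max flow.
Augmenting path W1→J4 (+1); matched 1.
Augmenting path W3→J1 (+1); matched 2.
No augmenting path remains; maximum matching = 2.
König certificate: {W3, J4} is a vertex cover of size 2 (every listed pair touches it), so no matching can be larger.

2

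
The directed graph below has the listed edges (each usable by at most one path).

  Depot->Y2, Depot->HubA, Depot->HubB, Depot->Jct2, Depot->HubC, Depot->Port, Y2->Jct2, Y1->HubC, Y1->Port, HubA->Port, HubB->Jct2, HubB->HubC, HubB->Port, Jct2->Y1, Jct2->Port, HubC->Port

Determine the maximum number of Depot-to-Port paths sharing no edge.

6

Assign every edge capacity 1; by Menger, the answer equals the max flow.
Path Depot→Port (+1); total 1.
Path Depot→HubA→Port (+1); total 2.
Path Depot→HubB→Port (+1); total 3.
Path Depot→Jct2→Port (+1); total 4.
Path Depot→HubC→Port (+1); total 5.
Path Depot→Y2→Jct2→Y1→Port (+1); total 6.
No residual Depot→Port path; max flow = 6.
Certifying cut of size 6: {Depot→HubA, Depot→HubB, Depot→HubC, Depot→Jct2, Depot→Port, Depot→Y2}.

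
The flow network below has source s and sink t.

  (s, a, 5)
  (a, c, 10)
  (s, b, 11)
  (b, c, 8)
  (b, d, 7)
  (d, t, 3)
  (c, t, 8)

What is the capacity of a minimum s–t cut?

Augment s→a→c→t: bottleneck 5, flow now 5.
Augment s→b→c→t: bottleneck 3, flow now 8.
Augment s→b→d→t: bottleneck 3, flow now 11.
No augmenting path remains; maximum flow = 11.
By max-flow min-cut, the minimum cut capacity equals the max flow.
In the residual graph, reachable from s: {s, a, b, c, d}.
Min-cut edges: c→t (8), d→t (3); capacity 8 + 3 = 11.

11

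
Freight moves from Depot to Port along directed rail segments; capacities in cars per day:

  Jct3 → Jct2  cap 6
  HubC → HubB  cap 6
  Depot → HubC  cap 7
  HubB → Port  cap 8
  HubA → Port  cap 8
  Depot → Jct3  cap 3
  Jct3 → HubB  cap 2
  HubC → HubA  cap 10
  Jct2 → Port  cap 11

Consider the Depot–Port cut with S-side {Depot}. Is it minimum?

Yes — it is a minimum cut (capacity 10).

Given cut capacity: 7 + 3 = 10.
Augment Depot→HubC→HubA→Port: bottleneck 7, flow now 7.
Augment Depot→Jct3→HubB→Port: bottleneck 2, flow now 9.
Augment Depot→Jct3→Jct2→Port: bottleneck 1, flow now 10.
No augmenting path remains; maximum flow = 10.
Cut capacity 10 equals the max flow, so it is a minimum cut.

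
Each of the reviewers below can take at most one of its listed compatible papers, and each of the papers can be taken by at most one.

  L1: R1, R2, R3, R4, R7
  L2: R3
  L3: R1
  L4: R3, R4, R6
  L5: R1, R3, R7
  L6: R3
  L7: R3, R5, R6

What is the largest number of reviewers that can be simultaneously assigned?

Unit-capacity flow: source→left, listed edges, right→sink; max matching = max flow.
Augmenting path L1→R1 (+1); matched 1.
Augmenting path L2→R3 (+1); matched 2.
Augmenting path L4→R4 (+1); matched 3.
Augmenting path L5→R7 (+1); matched 4.
Augmenting path L7→R5 (+1); matched 5.
Augmenting path L3→R1→L1→R2 (+1); matched 6.
No augmenting path remains; maximum matching = 6.
König certificate: {L1, L3, L4, L5, L7, R3} is a vertex cover of size 6 (every listed pair touches it), so no matching can be larger.

6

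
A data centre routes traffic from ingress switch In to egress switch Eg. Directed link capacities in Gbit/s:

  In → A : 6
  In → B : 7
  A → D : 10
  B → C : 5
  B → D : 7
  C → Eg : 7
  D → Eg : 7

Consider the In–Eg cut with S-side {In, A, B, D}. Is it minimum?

Given cut capacity: 5 + 7 = 12.
Augment In→A→D→Eg: bottleneck 6, flow now 6.
Augment In→B→C→Eg: bottleneck 5, flow now 11.
Augment In→B→D→Eg: bottleneck 1, flow now 12.
No augmenting path remains; maximum flow = 12.
Cut capacity 12 equals the max flow, so it is a minimum cut.

Yes — it is a minimum cut (capacity 12).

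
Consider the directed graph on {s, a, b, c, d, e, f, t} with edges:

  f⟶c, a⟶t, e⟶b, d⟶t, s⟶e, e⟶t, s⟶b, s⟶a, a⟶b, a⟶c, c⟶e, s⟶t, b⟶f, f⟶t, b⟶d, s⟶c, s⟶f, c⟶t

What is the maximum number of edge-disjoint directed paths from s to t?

Assign every edge capacity 1; by Menger, the answer equals the max flow.
Path s→t (+1); total 1.
Path s→a→t (+1); total 2.
Path s→c→t (+1); total 3.
Path s→e→t (+1); total 4.
Path s→f→t (+1); total 5.
Path s→b→d→t (+1); total 6.
No residual s→t path; max flow = 6.
Certifying cut of size 6: {s→a, s→b, s→c, s→e, s→f, s→t}.

6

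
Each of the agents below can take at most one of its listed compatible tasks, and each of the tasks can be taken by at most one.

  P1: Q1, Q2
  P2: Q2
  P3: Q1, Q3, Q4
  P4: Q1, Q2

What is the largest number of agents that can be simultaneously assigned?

Unit-capacity flow: source→left, listed edges, right→sink; max matching = max flow.
Augmenting path P1→Q1 (+1); matched 1.
Augmenting path P2→Q2 (+1); matched 2.
Augmenting path P3→Q3 (+1); matched 3.
No augmenting path remains; maximum matching = 3.
König certificate: {P3, Q1, Q2} is a vertex cover of size 3 (every listed pair touches it), so no matching can be larger.

3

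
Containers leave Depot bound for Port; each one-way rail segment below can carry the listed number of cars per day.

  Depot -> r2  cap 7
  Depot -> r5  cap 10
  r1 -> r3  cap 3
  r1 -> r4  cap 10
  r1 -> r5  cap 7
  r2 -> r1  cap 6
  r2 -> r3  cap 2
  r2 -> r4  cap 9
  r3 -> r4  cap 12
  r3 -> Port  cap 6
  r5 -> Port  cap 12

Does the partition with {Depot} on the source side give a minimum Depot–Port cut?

Yes — it is a minimum cut (capacity 17).

Given cut capacity: 7 + 10 = 17.
Augment Depot→r5→Port: bottleneck 10, flow now 10.
Augment Depot→r2→r3→Port: bottleneck 2, flow now 12.
Augment Depot→r2→r1→r3→Port: bottleneck 3, flow now 15.
Augment Depot→r2→r1→r5→Port: bottleneck 2, flow now 17.
No augmenting path remains; maximum flow = 17.
Cut capacity 17 equals the max flow, so it is a minimum cut.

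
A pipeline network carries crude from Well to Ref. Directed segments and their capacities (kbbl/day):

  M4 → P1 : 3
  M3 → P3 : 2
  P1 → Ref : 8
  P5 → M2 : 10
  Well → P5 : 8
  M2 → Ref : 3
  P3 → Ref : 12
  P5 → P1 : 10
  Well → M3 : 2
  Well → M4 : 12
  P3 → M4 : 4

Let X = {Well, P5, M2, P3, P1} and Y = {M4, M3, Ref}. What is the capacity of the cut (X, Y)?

Edges leaving {Well, P5, M2, P3, P1}: Well→M4 (12), Well→M3 (2), M2→Ref (3), P3→M4 (4), P3→Ref (12), P1→Ref (8).
Cut capacity = 12 + 2 + 3 + 4 + 12 + 8 = 41.

41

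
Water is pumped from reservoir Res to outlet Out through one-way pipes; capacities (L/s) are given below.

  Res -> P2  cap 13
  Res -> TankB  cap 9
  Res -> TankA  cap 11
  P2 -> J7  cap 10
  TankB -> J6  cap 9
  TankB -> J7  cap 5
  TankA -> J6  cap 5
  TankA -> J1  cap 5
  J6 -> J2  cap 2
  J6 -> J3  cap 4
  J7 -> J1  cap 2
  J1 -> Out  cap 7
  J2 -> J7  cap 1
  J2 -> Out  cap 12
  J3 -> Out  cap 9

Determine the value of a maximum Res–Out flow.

Augment Res→TankA→J1→Out: bottleneck 5, flow now 5.
Augment Res→P2→J7→J1→Out: bottleneck 2, flow now 7.
Augment Res→TankB→J6→J2→Out: bottleneck 2, flow now 9.
Augment Res→TankB→J6→J3→Out: bottleneck 4, flow now 13.
No augmenting path remains; maximum flow = 13.
In the residual graph, reachable from Res: {Res, P2, TankB, TankA, J6, J7}.
Min-cut edges: TankA→J1 (5), J6→J2 (2), J6→J3 (4), J7→J1 (2); capacity 5 + 2 + 4 + 2 = 13.
This cut is saturated, so no flow can exceed 13.

13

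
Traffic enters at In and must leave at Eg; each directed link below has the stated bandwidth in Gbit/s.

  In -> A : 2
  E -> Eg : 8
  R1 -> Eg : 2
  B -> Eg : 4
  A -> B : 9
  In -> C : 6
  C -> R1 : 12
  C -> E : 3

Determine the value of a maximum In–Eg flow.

7

Augment In→A→B→Eg: bottleneck 2, flow now 2.
Augment In→C→E→Eg: bottleneck 3, flow now 5.
Augment In→C→R1→Eg: bottleneck 2, flow now 7.
No augmenting path remains; maximum flow = 7.
In the residual graph, reachable from In: {In, C, R1}.
Min-cut edges: In→A (2), C→E (3), R1→Eg (2); capacity 2 + 3 + 2 = 7.
This cut is saturated, so no flow can exceed 7.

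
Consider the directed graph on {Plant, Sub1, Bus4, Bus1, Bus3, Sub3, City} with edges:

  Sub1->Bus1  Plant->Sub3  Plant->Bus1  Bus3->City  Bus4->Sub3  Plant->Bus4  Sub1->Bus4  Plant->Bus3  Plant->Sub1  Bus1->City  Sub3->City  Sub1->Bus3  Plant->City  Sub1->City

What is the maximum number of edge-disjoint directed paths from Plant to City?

Assign every edge capacity 1; by Menger, the answer equals the max flow.
Path Plant→City (+1); total 1.
Path Plant→Sub1→City (+1); total 2.
Path Plant→Bus1→City (+1); total 3.
Path Plant→Bus3→City (+1); total 4.
Path Plant→Sub3→City (+1); total 5.
No residual Plant→City path; max flow = 5.
Certifying cut of size 5: {Plant→Bus1, Plant→Bus3, Plant→City, Plant→Sub1, Sub3→City}.

5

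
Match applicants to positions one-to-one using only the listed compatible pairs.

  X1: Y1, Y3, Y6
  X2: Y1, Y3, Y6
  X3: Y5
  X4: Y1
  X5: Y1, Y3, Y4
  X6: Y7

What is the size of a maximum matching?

Unit-capacity flow: source→left, listed edges, right→sink; max matching = max flow.
Augmenting path X1→Y1 (+1); matched 1.
Augmenting path X2→Y3 (+1); matched 2.
Augmenting path X3→Y5 (+1); matched 3.
Augmenting path X5→Y4 (+1); matched 4.
Augmenting path X6→Y7 (+1); matched 5.
Augmenting path X4→Y1→X1→Y6 (+1); matched 6.
No augmenting path remains; maximum matching = 6.
König certificate: {X1, X2, X3, X4, X5, X6} is a vertex cover of size 6 (every listed pair touches it), so no matching can be larger.

6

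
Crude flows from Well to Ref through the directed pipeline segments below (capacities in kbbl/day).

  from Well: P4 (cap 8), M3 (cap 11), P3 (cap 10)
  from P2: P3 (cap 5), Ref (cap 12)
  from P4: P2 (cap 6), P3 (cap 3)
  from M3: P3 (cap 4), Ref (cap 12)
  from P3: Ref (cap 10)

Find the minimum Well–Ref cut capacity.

27

Augment Well→M3→Ref: bottleneck 11, flow now 11.
Augment Well→P3→Ref: bottleneck 10, flow now 21.
Augment Well→P4→P2→Ref: bottleneck 6, flow now 27.
No augmenting path remains; maximum flow = 27.
By max-flow min-cut, the minimum cut capacity equals the max flow.
In the residual graph, reachable from Well: {Well, P4, P3}.
Min-cut edges: Well→M3 (11), P4→P2 (6), P3→Ref (10); capacity 11 + 6 + 10 = 27.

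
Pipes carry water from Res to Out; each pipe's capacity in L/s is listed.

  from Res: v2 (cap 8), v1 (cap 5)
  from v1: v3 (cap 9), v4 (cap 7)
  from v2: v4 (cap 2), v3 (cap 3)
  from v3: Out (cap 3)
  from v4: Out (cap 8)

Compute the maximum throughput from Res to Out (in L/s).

10

Augment Res→v1→v3→Out: bottleneck 3, flow now 3.
Augment Res→v1→v4→Out: bottleneck 2, flow now 5.
Augment Res→v2→v4→Out: bottleneck 2, flow now 7.
Augment Res→v2→v3→v1→v4→Out: bottleneck 3, flow now 10. (uses reverse residual edge)
No augmenting path remains; maximum flow = 10.
In the residual graph, reachable from Res: {Res, v2}.
Min-cut edges: Res→v1 (5), v2→v3 (3), v2→v4 (2); capacity 5 + 3 + 2 = 10.
This cut is saturated, so no flow can exceed 10.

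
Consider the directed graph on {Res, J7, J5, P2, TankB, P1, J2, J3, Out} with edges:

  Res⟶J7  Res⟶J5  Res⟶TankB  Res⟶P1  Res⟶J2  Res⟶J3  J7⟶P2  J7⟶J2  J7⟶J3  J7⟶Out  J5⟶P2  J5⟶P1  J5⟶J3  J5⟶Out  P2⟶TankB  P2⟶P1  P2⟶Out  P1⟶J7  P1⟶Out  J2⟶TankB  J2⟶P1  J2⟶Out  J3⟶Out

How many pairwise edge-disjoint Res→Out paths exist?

5

Assign every edge capacity 1; by Menger, the answer equals the max flow.
Path Res→J7→Out (+1); total 1.
Path Res→J5→Out (+1); total 2.
Path Res→P1→Out (+1); total 3.
Path Res→J2→Out (+1); total 4.
Path Res→J3→Out (+1); total 5.
No residual Res→Out path; max flow = 5.
Certifying cut of size 5: {Res→J2, Res→J3, Res→J5, Res→J7, Res→P1}.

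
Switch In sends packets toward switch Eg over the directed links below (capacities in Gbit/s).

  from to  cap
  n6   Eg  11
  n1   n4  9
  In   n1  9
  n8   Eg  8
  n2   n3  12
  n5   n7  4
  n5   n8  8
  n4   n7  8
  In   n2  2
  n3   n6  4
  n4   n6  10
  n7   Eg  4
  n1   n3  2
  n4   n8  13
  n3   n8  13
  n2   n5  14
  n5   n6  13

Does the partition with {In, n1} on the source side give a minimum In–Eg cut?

No — its capacity is 13, but the minimum cut has capacity 11.

Given cut capacity: 2 + 2 + 9 = 13.
Augment In→n1→n3→n6→Eg: bottleneck 2, flow now 2.
Augment In→n1→n4→n6→Eg: bottleneck 7, flow now 9.
Augment In→n2→n3→n6→Eg: bottleneck 2, flow now 11.
No augmenting path remains; maximum flow = 11.
In the residual graph, reachable from In: {In}.
Min-cut edges: In→n1 (9), In→n2 (2); capacity 9 + 2 = 11.
Cut capacity 13 exceeds the max flow 11, so it is not minimum.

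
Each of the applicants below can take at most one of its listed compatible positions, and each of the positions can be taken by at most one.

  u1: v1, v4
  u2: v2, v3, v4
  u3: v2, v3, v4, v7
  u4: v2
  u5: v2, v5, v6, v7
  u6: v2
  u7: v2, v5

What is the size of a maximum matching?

Unit-capacity flow: source→left, listed edges, right→sink; max matching = max flow.
Augmenting path u1→v1 (+1); matched 1.
Augmenting path u2→v2 (+1); matched 2.
Augmenting path u3→v3 (+1); matched 3.
Augmenting path u5→v5 (+1); matched 4.
Augmenting path u4→v2→u2→v4 (+1); matched 5.
Augmenting path u7→v5→u5→v6 (+1); matched 6.
No augmenting path remains; maximum matching = 6.
König certificate: {u1, u2, u3, u5, u7, v2} is a vertex cover of size 6 (every listed pair touches it), so no matching can be larger.

6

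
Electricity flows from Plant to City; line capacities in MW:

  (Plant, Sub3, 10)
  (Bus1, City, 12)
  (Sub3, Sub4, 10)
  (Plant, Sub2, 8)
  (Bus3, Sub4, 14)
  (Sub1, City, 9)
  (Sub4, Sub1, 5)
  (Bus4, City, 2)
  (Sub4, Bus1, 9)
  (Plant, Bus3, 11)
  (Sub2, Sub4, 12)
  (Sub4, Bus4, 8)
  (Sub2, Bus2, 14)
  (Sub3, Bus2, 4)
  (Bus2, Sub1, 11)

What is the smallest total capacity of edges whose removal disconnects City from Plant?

Augment Plant→Sub3→Bus2→Sub1→City: bottleneck 4, flow now 4.
Augment Plant→Sub3→Sub4→Bus1→City: bottleneck 6, flow now 10.
Augment Plant→Sub2→Bus2→Sub1→City: bottleneck 5, flow now 15.
Augment Plant→Sub2→Sub4→Bus1→City: bottleneck 3, flow now 18.
Augment Plant→Bus3→Sub4→Bus4→City: bottleneck 2, flow now 20.
No augmenting path remains; maximum flow = 20.
By max-flow min-cut, the minimum cut capacity equals the max flow.
In the residual graph, reachable from Plant: {Plant, Sub3, Sub2, Bus3, Bus2, Sub4, Sub1, Bus4}.
Min-cut edges: Sub4→Bus1 (9), Sub1→City (9), Bus4→City (2); capacity 9 + 9 + 2 = 20.

20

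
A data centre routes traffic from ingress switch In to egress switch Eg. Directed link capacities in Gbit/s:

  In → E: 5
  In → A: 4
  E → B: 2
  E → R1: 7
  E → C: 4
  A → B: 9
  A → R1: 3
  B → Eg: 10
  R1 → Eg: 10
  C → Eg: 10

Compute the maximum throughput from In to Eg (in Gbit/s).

9

Augment In→E→B→Eg: bottleneck 2, flow now 2.
Augment In→E→R1→Eg: bottleneck 3, flow now 5.
Augment In→A→B→Eg: bottleneck 4, flow now 9.
No augmenting path remains; maximum flow = 9.
In the residual graph, reachable from In: {In}.
Min-cut edges: In→E (5), In→A (4); capacity 5 + 4 = 9.
This cut is saturated, so no flow can exceed 9.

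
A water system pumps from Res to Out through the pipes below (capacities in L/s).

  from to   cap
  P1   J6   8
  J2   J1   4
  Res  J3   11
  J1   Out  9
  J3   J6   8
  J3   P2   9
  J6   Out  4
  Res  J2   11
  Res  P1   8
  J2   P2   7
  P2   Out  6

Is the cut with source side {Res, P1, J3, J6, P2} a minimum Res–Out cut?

Given cut capacity: 11 + 4 + 6 = 21.
Augment Res→P1→J6→Out: bottleneck 4, flow now 4.
Augment Res→J3→P2→Out: bottleneck 6, flow now 10.
Augment Res→J2→J1→Out: bottleneck 4, flow now 14.
No augmenting path remains; maximum flow = 14.
In the residual graph, reachable from Res: {Res, P1, J3, J2, J6, P2}.
Min-cut edges: J2→J1 (4), J6→Out (4), P2→Out (6); capacity 4 + 4 + 6 = 14.
Cut capacity 21 exceeds the max flow 14, so it is not minimum.

No — its capacity is 21, but the minimum cut has capacity 14.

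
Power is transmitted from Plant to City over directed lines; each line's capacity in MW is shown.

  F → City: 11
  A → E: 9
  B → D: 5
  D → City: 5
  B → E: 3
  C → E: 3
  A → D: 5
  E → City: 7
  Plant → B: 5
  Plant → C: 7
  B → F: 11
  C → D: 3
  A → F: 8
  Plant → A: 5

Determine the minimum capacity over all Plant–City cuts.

Augment Plant→A→D→City: bottleneck 5, flow now 5.
Augment Plant→B→E→City: bottleneck 3, flow now 8.
Augment Plant→B→F→City: bottleneck 2, flow now 10.
Augment Plant→C→E→City: bottleneck 3, flow now 13.
Augment Plant→C→D→A→E→City: bottleneck 1, flow now 14. (uses reverse residual edge)
Augment Plant→C→D→A→F→City: bottleneck 2, flow now 16. (uses reverse residual edge)
No augmenting path remains; maximum flow = 16.
By max-flow min-cut, the minimum cut capacity equals the max flow.
In the residual graph, reachable from Plant: {Plant, C}.
Min-cut edges: Plant→A (5), Plant→B (5), C→D (3), C→E (3); capacity 5 + 5 + 3 + 3 = 16.

16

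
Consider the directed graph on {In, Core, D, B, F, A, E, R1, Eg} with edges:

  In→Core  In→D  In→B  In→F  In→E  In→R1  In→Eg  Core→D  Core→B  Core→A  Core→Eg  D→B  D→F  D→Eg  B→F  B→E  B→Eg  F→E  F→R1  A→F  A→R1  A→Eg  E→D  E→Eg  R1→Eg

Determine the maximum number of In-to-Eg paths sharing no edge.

6

Assign every edge capacity 1; by Menger, the answer equals the max flow.
Path In→Eg (+1); total 1.
Path In→Core→Eg (+1); total 2.
Path In→D→Eg (+1); total 3.
Path In→B→Eg (+1); total 4.
Path In→E→Eg (+1); total 5.
Path In→R1→Eg (+1); total 6.
No residual In→Eg path; max flow = 6.
Certifying cut of size 6: {B→Eg, D→Eg, E→Eg, In→Core, In→Eg, R1→Eg}.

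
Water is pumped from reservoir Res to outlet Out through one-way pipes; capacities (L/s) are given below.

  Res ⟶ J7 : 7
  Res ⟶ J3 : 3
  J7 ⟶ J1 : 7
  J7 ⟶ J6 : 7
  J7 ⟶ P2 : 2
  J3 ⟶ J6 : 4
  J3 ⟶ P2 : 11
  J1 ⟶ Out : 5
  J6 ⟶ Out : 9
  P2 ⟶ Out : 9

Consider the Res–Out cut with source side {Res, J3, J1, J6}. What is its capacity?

Edges leaving {Res, J3, J1, J6}: Res→J7 (7), J3→P2 (11), J1→Out (5), J6→Out (9).
Cut capacity = 7 + 11 + 5 + 9 = 32.

32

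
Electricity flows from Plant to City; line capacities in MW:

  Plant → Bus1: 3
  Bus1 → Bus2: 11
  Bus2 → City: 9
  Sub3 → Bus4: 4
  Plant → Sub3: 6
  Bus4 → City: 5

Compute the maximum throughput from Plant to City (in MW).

Augment Plant→Sub3→Bus4→City: bottleneck 4, flow now 4.
Augment Plant→Bus1→Bus2→City: bottleneck 3, flow now 7.
No augmenting path remains; maximum flow = 7.
In the residual graph, reachable from Plant: {Plant, Sub3}.
Min-cut edges: Plant→Bus1 (3), Sub3→Bus4 (4); capacity 3 + 4 = 7.
This cut is saturated, so no flow can exceed 7.

7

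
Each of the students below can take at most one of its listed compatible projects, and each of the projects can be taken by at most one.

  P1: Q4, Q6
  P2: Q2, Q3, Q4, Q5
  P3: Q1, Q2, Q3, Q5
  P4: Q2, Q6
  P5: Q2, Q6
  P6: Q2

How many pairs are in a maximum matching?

Unit-capacity flow: source→left, listed edges, right→sink; max matching = max flow.
Augmenting path P1→Q4 (+1); matched 1.
Augmenting path P2→Q2 (+1); matched 2.
Augmenting path P3→Q1 (+1); matched 3.
Augmenting path P4→Q6 (+1); matched 4.
Augmenting path P5→Q2→P2→Q3 (+1); matched 5.
No augmenting path remains; maximum matching = 5.
König certificate: {P1, P2, P3, Q2, Q6} is a vertex cover of size 5 (every listed pair touches it), so no matching can be larger.

5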